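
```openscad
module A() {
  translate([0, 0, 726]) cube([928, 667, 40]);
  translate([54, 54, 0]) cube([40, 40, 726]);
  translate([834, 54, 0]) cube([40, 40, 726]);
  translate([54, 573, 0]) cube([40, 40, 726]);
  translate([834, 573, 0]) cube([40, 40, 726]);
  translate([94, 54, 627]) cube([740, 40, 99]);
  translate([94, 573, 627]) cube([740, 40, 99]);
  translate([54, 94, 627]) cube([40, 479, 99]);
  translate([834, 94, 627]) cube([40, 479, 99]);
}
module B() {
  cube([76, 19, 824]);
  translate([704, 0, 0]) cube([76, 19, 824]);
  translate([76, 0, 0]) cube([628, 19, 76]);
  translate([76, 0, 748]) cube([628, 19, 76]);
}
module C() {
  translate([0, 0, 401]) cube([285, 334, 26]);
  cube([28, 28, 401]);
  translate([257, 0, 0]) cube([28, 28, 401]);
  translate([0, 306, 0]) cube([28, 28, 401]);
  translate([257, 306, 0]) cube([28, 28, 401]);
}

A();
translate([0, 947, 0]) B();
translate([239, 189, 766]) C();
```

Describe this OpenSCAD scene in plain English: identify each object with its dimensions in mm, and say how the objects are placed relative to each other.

A is a table: top 928 mm (x) × 667 mm (y), 40 mm thick, upper face at z = 766 mm, on four 40×40 mm square legs, each inset 54 mm from the nearest pair of top edges, running from z = 0 to the bottom of the top. Four apron rails, 40 mm thick and 99 mm tall, run between adjacent legs with their top edges flush with the underside of the top and their outer faces flush with the legs' outer faces.

B is a picture frame with a 628×672 mm rectangular opening (x by z) and a uniform 76 mm border on every side. Frame depth is 19 mm along y. It is built from two vertical stiles running the full outside height and two horizontal rails spanning the gap between the stiles.

C is a four-legged stool. The seat is 285×334 mm, 26 mm thick, top at z = 427 mm. It stands on four square legs, each 28×28 mm in cross-section, from z = 0 to the seat underside, each flush with a corner of the seat.

The picture frame is on the floor beside the table on its +y side. The stool is on top of the table.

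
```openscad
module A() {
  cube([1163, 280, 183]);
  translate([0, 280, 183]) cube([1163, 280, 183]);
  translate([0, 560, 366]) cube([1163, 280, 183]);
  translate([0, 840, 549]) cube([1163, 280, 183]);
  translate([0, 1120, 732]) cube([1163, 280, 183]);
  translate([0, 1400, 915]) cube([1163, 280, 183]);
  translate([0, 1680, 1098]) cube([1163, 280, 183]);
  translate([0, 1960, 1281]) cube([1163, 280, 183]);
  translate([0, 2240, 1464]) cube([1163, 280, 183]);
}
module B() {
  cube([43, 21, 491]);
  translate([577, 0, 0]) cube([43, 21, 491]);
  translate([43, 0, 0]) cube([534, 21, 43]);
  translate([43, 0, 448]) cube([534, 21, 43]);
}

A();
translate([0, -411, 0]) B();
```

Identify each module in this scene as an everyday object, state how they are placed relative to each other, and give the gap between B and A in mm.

A is a staircase. B is a picture frame. The picture frame is on the floor beside the staircase on its −y side. The gap between the picture frame and the staircase is 390 mm.

The picture frame's nearest face is 390 mm from the staircase's −y face.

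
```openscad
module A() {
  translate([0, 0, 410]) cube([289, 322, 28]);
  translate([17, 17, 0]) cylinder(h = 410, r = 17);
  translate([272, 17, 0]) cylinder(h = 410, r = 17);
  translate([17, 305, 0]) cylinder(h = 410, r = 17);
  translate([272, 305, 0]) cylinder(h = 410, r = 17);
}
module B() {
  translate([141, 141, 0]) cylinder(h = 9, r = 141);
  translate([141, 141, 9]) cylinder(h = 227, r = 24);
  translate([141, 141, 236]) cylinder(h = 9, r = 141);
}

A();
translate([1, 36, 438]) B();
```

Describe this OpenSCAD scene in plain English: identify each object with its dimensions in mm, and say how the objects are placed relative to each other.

A is a four-legged stool. The seat is a 289×322×28 mm slab whose top surface is at z = 438 mm; four round legs, each 34 mm in diameter, run from the floor (z = 0) to the underside of the seat, each leg's axis is inset half a diameter from the nearest pair of seat edges (so the leg's bounding box is flush with the corner).

B is a spool: two coaxial disc flanges of radius 141 mm and thickness 9 mm, joined by a core cylinder of radius 24 mm and height 227 mm. The lower flange rests on z = 0 and the three cylinders share a vertical axis.

The spool is on top of the stool.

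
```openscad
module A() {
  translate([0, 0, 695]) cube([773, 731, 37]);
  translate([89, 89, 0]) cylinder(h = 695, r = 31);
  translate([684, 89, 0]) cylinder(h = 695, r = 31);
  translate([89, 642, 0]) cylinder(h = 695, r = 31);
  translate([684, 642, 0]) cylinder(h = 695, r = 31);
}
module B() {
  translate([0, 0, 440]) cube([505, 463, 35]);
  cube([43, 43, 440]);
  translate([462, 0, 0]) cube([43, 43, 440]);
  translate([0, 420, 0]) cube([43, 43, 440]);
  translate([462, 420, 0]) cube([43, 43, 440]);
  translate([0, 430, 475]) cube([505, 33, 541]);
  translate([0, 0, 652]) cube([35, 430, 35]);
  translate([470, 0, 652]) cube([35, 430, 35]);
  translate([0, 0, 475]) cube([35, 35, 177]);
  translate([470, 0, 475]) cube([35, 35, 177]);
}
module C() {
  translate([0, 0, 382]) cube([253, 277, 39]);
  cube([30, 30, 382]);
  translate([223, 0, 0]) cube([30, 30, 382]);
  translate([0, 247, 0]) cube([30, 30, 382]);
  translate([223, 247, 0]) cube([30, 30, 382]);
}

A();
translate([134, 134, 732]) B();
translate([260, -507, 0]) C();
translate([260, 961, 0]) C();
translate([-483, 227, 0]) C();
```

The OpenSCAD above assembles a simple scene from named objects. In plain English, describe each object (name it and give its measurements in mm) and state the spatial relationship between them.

A is a table with a 773×731 mm rectangular top, 37 mm thick, top surface at z = 732 mm, supported by four round legs of 62 mm diameter, each leg's bounding box inset 58 mm from the nearest pair of top edges, running from the floor.

B is a chair. The seat is a 505×463×35 mm slab with its top at z = 475 mm, on four 43×43 mm corner legs (flush with the seat edges, standing on z = 0). A flat backrest 33 mm thick, 541 mm tall, spans the full seat width and rises from the seat top along its +y edge, rear face flush with the rear of the seat. Two armrests of 35×35 mm section run along each side from the seat's front edge to the front of the backrest, top faces 212 mm above the seat top and outer faces flush with the seat's x-edges; a 35×35 mm post under the front of each armrest stands on the seat at the front corner.

C is a simple wooden stool: a rectangular seat 253 mm (x) by 277 mm (y), 39 mm thick, top face at z = 421 mm, on four square legs, each 30×30 mm in cross-section. The legs rest on z = 0, each flush with a corner of the seat.

The chair is on top of the table, centred. Three stools sit around the table at the −y, +y, −x sides.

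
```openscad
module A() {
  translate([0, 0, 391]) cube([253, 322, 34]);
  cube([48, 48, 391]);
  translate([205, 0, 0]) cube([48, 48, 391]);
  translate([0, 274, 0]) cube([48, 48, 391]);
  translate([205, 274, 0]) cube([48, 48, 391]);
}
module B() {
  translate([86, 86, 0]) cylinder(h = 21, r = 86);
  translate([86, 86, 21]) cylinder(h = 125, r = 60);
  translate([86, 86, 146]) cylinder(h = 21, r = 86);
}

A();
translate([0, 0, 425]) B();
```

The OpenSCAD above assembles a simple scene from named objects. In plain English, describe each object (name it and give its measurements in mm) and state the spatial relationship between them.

A is a simple wooden stool: a rectangular seat 253 mm (x) by 322 mm (y), 34 mm thick, top face at z = 425 mm, on four square legs, each 48×48 mm in cross-section. The legs rest on z = 0, each flush with a corner of the seat.

B is a spool: two coaxial disc flanges of radius 86 mm and thickness 21 mm, joined by a core cylinder of radius 60 mm and height 125 mm. The lower flange rests on z = 0 and the three cylinders share a vertical axis.

The spool is on top of the stool.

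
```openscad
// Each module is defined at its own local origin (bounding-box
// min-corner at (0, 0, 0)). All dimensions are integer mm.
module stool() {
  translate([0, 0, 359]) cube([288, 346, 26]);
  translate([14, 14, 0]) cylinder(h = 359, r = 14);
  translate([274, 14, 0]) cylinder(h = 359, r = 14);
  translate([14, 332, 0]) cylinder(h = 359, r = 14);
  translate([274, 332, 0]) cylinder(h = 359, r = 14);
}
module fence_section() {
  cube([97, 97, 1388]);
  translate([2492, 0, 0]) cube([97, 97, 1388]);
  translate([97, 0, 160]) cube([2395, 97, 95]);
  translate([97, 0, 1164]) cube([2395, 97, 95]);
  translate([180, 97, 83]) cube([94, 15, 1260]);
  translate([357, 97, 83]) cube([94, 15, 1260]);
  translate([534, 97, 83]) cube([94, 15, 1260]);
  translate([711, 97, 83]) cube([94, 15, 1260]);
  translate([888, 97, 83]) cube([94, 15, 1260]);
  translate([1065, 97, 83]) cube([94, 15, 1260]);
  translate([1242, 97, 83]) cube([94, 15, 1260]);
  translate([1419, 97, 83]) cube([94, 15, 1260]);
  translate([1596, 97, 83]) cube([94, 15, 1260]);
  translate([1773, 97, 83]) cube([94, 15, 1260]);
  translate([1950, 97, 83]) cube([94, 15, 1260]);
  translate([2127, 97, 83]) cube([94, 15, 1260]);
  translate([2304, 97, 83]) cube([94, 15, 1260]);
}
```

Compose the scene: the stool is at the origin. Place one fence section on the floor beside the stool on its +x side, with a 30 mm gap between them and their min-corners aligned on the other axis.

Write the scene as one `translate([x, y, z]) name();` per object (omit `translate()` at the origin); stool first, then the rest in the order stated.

stool();
translate([318, 0, 0]) fence_section();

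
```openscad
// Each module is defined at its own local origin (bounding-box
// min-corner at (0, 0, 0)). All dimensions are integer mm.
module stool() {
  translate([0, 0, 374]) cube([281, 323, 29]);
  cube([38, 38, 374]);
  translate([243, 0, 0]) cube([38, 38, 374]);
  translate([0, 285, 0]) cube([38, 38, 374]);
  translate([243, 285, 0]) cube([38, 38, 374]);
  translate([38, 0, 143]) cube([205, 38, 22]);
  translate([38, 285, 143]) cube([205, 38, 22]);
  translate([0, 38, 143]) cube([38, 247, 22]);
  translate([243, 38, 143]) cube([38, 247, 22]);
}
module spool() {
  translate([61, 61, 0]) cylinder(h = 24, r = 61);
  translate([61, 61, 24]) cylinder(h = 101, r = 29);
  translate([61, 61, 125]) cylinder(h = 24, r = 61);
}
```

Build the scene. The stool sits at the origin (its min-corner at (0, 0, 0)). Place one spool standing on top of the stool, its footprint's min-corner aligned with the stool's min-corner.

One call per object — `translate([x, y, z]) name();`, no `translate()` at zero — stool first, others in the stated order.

stool();
translate([0, 0, 403]) spool();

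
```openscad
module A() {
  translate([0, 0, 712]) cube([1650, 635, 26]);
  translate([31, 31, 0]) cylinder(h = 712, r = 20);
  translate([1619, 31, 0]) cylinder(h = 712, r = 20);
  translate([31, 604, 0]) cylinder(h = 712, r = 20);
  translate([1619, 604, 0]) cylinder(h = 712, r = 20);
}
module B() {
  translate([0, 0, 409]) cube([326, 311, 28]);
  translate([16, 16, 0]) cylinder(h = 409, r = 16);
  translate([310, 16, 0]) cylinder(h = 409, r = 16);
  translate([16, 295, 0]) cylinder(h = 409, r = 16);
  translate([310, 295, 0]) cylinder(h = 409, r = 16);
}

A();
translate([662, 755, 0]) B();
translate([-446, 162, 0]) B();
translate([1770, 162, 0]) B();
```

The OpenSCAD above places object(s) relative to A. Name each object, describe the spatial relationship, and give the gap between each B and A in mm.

A is a table. B is a stool. Three stools sit around the table at the +y, −x, +x sides. The gap between each stool and the table is 120 mm.

Each stool's nearest face is 120 mm from the table's bounding box.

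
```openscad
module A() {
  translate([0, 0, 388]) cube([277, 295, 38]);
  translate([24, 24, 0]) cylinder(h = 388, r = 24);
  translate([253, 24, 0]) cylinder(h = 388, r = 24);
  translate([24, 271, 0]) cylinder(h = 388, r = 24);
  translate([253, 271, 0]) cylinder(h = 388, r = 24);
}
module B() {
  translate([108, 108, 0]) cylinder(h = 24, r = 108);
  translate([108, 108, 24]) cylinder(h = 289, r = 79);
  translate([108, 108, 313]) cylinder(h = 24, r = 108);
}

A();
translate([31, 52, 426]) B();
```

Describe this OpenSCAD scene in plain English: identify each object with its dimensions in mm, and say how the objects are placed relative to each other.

A is a four-legged stool. The seat is 277×295 mm, 38 mm thick, top at z = 426 mm. It stands on four round legs, each 48 mm in diameter, from z = 0 to the seat underside, each leg's axis is inset half a diameter from the nearest pair of seat edges (so the leg's bounding box is flush with the corner).

B is a spool: two coaxial disc flanges of radius 108 mm and thickness 24 mm, joined by a core cylinder of radius 79 mm and height 289 mm. The lower flange rests on z = 0 and the three cylinders share a vertical axis.

The spool is on top of the stool.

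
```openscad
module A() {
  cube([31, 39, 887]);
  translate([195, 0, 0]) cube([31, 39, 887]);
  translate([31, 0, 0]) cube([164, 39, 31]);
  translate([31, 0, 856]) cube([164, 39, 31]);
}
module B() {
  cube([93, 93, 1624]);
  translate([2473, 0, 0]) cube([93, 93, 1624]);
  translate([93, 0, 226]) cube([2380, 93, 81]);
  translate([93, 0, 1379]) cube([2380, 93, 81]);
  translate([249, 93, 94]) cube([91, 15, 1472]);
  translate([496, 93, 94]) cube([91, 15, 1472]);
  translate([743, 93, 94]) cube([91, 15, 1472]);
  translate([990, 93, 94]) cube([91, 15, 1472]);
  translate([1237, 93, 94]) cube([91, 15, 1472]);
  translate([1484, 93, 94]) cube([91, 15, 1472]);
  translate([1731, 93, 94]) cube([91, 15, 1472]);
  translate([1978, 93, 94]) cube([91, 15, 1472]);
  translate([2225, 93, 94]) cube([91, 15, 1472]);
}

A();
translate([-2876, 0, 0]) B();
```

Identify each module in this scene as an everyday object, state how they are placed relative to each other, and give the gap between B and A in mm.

The fence section's nearest face is 310 mm from the picture frame's −x face.

A is a picture frame. B is a fence section. The fence section is on the floor beside the picture frame on its −x side. The gap between the fence section and the picture frame is 310 mm.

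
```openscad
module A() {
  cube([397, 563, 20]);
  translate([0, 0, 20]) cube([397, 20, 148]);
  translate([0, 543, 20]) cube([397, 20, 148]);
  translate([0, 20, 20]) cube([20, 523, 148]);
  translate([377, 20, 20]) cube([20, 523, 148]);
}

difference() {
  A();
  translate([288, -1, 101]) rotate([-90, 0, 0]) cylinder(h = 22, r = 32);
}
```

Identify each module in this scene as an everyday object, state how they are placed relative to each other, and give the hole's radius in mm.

A is an open box. The open box has a circular hole through its front wall. The hole's radius is 32 mm.

The subtracted cylinder has r = 32 mm.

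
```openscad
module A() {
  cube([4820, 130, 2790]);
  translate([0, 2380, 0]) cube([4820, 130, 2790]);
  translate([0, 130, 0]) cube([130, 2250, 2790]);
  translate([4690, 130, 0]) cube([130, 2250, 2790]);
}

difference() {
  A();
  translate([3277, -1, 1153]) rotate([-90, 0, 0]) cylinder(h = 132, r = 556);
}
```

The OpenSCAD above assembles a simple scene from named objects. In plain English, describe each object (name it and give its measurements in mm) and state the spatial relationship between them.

A is the wall frame of a small rectangular building: four walls, each 2790 mm tall and 130 mm thick, enclosing a footprint 4820 mm (x) by 2510 mm (y) outside-to-outside, with no floor or roof. The front and back walls (the −y and +y sides) span the full width; the two side walls fit between them.

The house frame has a circular hole of radius 556 mm through its front wall, centred at (x = 3277, z = 1153).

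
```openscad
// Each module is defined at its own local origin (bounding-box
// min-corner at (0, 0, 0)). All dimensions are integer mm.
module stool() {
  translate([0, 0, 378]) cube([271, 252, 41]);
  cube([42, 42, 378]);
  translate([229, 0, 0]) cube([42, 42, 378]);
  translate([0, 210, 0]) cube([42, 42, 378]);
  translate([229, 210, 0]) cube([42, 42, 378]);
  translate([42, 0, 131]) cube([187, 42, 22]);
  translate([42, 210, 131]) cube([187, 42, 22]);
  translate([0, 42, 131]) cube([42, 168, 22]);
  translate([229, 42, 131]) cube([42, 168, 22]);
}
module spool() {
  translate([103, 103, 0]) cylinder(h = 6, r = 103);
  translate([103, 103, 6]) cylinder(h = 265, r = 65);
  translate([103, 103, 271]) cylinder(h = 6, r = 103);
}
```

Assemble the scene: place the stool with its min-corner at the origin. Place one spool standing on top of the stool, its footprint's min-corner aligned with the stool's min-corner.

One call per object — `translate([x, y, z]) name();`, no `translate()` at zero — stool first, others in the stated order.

stool();
translate([0, 0, 419]) spool();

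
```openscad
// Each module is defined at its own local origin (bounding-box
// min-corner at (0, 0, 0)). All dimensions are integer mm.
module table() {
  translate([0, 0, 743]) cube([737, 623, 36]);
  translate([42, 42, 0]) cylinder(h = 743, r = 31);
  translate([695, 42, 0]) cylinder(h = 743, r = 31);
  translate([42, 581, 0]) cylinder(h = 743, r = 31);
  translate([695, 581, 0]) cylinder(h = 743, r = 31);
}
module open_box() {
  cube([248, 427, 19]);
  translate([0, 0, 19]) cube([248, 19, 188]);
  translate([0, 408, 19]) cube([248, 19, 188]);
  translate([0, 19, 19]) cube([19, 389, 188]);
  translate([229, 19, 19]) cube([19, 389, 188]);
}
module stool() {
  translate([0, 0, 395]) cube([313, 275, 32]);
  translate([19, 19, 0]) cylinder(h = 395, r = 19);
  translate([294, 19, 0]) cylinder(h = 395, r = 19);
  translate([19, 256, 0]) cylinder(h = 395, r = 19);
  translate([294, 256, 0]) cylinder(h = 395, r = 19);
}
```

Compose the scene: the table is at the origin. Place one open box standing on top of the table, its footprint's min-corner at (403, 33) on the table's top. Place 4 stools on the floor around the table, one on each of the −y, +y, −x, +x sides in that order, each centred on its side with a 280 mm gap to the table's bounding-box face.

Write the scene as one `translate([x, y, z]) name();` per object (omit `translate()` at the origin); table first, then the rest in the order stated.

table();
translate([403, 33, 779]) open_box();
translate([212, -555, 0]) stool();
translate([212, 903, 0]) stool();
translate([-593, 174, 0]) stool();
translate([1017, 174, 0]) stool();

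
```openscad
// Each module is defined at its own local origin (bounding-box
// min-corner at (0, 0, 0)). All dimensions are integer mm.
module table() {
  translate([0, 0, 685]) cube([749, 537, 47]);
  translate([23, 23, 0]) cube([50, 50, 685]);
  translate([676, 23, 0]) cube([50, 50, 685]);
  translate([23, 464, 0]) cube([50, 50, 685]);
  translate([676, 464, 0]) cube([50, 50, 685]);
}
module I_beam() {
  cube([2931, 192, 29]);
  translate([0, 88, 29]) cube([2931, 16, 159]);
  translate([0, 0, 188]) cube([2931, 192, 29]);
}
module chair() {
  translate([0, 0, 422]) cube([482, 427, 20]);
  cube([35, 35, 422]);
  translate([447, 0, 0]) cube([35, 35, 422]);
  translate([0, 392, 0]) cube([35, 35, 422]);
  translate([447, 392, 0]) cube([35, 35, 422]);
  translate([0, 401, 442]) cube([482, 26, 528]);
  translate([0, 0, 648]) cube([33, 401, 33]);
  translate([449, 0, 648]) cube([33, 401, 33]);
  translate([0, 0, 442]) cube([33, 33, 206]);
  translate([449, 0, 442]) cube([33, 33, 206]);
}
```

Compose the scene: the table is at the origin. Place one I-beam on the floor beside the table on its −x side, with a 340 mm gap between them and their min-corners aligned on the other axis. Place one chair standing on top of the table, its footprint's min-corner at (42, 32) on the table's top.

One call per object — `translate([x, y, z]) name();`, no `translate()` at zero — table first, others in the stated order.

table();
translate([-3271, 0, 0]) I_beam();
translate([42, 32, 732]) chair();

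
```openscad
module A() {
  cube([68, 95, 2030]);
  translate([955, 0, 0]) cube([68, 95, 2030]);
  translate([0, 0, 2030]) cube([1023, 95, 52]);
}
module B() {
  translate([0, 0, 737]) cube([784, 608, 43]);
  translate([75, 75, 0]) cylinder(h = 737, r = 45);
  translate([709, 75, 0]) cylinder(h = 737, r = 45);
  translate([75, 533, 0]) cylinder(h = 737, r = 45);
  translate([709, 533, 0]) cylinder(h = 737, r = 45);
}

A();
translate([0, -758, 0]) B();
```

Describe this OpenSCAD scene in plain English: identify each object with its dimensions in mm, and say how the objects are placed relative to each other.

A is a rectangular door frame: two vertical jambs of 68×95 mm section, 2030 mm tall, with a clear opening 887 mm wide between their inner faces. A header 52 mm tall and 95 mm deep lies on top of the jambs and spans the full outside width.

B is a table with a 784×608 mm rectangular top, 43 mm thick, top surface at z = 780 mm, supported by four round legs of 90 mm diameter, each leg's bounding box inset 30 mm from the nearest pair of top edges, running from the floor.

The table is on the floor beside the door frame on its −y side.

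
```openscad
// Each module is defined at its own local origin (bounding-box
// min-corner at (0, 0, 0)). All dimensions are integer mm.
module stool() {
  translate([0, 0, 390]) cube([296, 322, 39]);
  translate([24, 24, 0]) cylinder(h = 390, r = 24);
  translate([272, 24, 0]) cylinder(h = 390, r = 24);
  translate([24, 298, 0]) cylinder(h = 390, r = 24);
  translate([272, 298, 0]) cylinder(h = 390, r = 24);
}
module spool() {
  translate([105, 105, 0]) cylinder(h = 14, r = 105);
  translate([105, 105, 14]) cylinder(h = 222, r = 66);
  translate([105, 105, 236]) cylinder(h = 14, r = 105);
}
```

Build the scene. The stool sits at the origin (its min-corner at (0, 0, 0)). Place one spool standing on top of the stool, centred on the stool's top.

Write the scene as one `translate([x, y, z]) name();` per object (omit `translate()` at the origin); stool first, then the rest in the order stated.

stool();
translate([43, 56, 429]) spool();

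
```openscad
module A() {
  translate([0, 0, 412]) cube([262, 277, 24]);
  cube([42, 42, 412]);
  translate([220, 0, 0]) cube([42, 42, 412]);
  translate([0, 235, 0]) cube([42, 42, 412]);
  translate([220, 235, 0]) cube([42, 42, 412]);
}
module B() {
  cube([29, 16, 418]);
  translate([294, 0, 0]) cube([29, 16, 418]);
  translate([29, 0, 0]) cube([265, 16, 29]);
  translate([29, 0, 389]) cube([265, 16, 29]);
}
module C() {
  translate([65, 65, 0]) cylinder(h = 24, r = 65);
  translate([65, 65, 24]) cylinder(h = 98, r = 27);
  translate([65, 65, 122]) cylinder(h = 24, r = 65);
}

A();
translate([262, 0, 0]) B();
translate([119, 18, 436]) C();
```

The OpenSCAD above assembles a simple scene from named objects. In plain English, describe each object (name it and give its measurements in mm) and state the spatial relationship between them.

A is a simple wooden stool: a rectangular seat 262 mm (x) by 277 mm (y), 24 mm thick, top face at z = 436 mm, on four square legs, each 42×42 mm in cross-section. The legs rest on z = 0, each flush with a corner of the seat.

B is a picture frame with a 265×360 mm rectangular opening (x by z) and a uniform 29 mm border on every side. Frame depth is 16 mm along y. It is built from two vertical stiles running the full outside height and two horizontal rails spanning the gap between the stiles.

C is a spool: two coaxial disc flanges of radius 65 mm and thickness 24 mm, joined by a core cylinder of radius 27 mm and height 98 mm. The lower flange rests on z = 0 and the three cylinders share a vertical axis.

The picture frame is against the stool's +x side, with their −y faces flush. The spool is on top of the stool.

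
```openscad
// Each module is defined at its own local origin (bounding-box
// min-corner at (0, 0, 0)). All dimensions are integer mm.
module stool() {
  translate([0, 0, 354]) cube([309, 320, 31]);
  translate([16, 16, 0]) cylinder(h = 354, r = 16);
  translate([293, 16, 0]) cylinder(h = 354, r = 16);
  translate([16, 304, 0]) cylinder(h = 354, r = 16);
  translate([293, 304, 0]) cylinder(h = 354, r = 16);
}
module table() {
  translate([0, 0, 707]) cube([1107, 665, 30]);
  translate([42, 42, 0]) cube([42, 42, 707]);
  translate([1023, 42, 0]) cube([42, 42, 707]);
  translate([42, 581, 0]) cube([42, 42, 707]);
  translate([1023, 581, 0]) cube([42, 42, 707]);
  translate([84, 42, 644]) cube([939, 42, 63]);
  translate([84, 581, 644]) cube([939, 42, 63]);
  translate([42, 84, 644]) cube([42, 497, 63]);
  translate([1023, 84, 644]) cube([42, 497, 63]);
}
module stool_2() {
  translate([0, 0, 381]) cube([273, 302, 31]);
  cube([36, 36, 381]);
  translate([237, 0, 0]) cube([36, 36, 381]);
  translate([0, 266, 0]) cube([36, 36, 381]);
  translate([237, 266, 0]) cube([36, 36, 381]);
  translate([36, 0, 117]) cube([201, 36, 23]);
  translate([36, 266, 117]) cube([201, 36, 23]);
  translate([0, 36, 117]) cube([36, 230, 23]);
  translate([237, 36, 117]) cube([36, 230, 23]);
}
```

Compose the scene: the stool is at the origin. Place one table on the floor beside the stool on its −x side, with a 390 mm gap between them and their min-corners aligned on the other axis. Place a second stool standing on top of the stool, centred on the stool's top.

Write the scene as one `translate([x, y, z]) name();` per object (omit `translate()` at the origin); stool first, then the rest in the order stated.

stool();
translate([-1497, 0, 0]) table();
translate([18, 9, 385]) stool_2();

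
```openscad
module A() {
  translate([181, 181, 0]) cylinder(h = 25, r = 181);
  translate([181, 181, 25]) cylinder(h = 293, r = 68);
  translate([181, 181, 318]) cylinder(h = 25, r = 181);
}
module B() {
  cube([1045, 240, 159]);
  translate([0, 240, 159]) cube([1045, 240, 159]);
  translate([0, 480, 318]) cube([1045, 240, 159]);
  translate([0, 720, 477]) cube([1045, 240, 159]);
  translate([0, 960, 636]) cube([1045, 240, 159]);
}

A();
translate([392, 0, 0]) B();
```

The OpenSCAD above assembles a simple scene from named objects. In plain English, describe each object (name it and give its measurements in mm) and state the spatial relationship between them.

A is a spool: two coaxial disc flanges of radius 181 mm and thickness 25 mm, joined by a core cylinder of radius 68 mm and height 293 mm. The lower flange rests on z = 0 and the three cylinders share a vertical axis.

B is a run of 5 identical solid stair steps. Each tread is 1045×240 mm and each step block is 159 mm high. Step 1 rests on the floor; step k is offset from step 1 by (k−1)×240 mm in y and (k−1)×159 mm in z.

The staircase is on the floor beside the spool on its +x side.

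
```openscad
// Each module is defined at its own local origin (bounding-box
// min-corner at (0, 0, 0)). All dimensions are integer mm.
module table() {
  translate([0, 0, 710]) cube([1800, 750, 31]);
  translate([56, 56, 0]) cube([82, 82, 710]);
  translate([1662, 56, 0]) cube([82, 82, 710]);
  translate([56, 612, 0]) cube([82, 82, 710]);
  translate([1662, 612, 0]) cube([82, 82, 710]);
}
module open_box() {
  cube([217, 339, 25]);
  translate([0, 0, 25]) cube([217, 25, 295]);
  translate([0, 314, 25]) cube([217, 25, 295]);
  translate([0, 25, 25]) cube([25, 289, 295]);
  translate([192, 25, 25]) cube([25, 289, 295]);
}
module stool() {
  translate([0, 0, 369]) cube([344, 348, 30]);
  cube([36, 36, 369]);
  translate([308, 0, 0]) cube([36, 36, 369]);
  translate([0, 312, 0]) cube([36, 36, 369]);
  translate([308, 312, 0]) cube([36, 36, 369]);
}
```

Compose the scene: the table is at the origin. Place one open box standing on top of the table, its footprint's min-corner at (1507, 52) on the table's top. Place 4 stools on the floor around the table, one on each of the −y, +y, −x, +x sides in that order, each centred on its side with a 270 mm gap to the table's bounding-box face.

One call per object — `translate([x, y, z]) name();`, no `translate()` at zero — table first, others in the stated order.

table();
translate([1507, 52, 741]) open_box();
translate([728, -618, 0]) stool();
translate([728, 1020, 0]) stool();
translate([-614, 201, 0]) stool();
translate([2070, 201, 0]) stool();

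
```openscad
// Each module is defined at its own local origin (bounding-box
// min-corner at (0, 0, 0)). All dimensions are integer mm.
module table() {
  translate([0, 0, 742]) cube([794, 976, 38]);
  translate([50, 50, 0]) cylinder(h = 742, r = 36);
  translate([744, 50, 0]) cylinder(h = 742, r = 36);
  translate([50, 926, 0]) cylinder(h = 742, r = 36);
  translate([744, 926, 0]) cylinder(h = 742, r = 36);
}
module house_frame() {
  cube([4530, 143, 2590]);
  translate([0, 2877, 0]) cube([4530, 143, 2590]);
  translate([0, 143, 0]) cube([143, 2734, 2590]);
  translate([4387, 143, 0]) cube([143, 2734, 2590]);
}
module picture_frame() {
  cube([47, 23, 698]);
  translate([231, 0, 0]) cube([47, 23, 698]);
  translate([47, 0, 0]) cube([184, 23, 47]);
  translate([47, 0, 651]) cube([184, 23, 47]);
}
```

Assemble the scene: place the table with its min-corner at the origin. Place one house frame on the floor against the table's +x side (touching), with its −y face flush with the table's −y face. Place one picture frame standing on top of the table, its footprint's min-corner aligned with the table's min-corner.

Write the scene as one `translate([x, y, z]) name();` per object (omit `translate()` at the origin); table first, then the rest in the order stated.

table();
translate([794, 0, 0]) house_frame();
translate([0, 0, 780]) picture_frame();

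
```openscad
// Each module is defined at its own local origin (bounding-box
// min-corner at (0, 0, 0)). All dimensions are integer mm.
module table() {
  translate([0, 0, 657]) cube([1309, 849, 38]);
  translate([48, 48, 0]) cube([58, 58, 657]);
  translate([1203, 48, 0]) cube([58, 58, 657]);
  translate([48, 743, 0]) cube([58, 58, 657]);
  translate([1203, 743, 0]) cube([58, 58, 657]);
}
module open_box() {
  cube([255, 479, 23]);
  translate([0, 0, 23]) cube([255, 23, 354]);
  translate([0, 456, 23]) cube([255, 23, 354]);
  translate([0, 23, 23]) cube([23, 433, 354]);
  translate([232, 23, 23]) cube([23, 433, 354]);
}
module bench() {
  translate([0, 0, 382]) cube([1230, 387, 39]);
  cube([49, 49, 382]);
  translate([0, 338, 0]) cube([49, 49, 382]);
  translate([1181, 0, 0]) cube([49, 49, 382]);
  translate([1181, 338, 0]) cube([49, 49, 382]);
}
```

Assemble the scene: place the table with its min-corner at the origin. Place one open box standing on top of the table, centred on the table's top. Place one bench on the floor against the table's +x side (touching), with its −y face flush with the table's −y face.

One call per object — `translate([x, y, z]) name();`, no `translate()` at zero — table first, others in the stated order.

table();
translate([527, 185, 695]) open_box();
translate([1309, 0, 0]) bench();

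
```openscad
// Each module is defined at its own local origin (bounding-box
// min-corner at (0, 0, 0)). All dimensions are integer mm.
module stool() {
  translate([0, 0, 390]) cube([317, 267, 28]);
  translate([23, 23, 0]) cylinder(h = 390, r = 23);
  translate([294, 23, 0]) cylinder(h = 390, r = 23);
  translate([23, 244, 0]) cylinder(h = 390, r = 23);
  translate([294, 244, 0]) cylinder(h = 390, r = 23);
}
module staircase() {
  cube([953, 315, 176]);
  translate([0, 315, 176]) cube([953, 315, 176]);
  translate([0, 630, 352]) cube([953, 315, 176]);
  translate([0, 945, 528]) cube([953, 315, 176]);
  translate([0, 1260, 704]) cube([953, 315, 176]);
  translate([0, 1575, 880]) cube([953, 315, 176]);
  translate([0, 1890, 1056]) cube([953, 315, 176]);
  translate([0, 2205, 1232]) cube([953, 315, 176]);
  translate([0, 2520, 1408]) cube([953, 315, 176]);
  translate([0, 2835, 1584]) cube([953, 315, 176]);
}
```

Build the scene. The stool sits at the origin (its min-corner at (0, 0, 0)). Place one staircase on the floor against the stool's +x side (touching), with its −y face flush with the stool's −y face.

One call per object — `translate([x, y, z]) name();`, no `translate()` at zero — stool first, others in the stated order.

stool();
translate([317, 0, 0]) staircase();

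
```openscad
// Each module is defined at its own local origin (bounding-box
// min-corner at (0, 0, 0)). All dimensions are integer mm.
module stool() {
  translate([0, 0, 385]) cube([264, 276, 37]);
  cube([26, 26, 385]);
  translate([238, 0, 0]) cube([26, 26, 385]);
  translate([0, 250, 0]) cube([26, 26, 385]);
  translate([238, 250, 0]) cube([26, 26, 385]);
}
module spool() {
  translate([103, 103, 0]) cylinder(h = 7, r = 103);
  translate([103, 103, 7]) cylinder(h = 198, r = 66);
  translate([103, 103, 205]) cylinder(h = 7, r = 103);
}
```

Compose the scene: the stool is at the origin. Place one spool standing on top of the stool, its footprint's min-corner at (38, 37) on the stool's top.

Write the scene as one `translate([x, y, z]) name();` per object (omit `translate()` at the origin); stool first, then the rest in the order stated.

stool();
translate([38, 37, 422]) spool();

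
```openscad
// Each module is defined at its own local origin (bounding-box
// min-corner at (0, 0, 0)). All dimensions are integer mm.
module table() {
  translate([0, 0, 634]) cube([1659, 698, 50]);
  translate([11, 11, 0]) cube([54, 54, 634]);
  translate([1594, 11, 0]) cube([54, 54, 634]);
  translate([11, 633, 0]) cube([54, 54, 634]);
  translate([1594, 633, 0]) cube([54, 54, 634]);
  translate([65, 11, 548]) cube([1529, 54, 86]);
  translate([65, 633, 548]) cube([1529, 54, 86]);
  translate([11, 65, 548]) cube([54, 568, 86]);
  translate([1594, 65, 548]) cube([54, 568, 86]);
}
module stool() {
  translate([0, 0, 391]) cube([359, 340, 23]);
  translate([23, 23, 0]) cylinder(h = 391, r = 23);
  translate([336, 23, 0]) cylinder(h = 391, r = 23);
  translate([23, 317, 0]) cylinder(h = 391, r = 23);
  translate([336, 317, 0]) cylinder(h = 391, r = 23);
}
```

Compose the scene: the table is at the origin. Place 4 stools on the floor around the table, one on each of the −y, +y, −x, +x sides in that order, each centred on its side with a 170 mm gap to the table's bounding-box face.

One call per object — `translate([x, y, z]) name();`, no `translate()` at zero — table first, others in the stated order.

table();
translate([650, -510, 0]) stool();
translate([650, 868, 0]) stool();
translate([-529, 179, 0]) stool();
translate([1829, 179, 0]) stool();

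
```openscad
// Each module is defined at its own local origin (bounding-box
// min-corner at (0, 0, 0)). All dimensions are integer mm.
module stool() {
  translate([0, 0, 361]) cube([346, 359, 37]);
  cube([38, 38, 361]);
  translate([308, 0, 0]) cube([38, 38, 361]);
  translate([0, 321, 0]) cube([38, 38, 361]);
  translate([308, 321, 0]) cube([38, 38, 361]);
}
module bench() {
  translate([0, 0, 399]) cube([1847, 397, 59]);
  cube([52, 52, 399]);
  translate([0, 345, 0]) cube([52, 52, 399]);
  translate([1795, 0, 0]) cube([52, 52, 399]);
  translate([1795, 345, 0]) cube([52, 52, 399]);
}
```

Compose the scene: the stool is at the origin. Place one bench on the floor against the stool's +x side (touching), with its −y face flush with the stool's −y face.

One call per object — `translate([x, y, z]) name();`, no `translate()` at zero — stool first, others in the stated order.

stool();
translate([346, 0, 0]) bench();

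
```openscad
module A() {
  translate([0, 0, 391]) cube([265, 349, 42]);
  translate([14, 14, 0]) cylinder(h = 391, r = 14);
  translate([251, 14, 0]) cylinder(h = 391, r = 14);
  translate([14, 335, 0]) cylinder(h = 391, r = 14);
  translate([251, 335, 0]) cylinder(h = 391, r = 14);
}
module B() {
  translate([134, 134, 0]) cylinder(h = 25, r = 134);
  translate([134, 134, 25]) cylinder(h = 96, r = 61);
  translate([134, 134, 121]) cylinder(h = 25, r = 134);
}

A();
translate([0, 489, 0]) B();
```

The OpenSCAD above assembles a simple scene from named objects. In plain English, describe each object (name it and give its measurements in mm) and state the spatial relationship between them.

A is a four-legged stool. The seat is a 265×349×42 mm slab whose top surface is at z = 433 mm; four round legs, each 28 mm in diameter, run from the floor (z = 0) to the underside of the seat, each leg's axis is inset half a diameter from the nearest pair of seat edges (so the leg's bounding box is flush with the corner).

B is a spool: two coaxial disc flanges of radius 134 mm and thickness 25 mm, joined by a core cylinder of radius 61 mm and height 96 mm. The lower flange rests on z = 0 and the three cylinders share a vertical axis.

The spool is on the floor beside the stool on its +y side.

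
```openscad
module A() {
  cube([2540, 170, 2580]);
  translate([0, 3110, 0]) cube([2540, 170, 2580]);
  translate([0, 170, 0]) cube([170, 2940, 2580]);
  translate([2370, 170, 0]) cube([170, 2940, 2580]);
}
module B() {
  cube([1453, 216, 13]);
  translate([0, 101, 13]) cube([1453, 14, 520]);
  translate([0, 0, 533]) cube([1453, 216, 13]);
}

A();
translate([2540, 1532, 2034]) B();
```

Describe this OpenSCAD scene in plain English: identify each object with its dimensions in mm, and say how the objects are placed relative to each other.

A is a box-shaped house frame (walls only): outside footprint 2540×3280 mm, wall height 2580 mm, wall thickness 170 mm. The two y-facing walls run the full x-width; the two x-facing walls fit between the inner faces of the y-facing walls.

B is an I-beam lying along x, 1453 mm long. Overall section height 546 mm. Two flanges 216 mm wide (y) and 13 mm thick, one on the floor and one at the top; a web 14 mm thick runs between them, centred on the flange width.

The I-beam is beside the house frame with their tops flush at z = 2580.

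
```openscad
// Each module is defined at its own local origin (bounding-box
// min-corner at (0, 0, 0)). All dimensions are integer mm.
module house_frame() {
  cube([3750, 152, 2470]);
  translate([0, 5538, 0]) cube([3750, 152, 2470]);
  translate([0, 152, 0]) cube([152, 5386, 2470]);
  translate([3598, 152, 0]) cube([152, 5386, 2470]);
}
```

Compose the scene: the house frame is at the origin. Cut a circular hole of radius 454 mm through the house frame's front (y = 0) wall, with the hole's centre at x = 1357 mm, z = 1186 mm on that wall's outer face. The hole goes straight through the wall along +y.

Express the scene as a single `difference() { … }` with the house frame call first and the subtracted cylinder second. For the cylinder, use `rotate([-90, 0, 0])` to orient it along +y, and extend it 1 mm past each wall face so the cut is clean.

difference() {
  house_frame();
  translate([1357, -1, 1186]) rotate([-90, 0, 0]) cylinder(h = 154, r = 454);
}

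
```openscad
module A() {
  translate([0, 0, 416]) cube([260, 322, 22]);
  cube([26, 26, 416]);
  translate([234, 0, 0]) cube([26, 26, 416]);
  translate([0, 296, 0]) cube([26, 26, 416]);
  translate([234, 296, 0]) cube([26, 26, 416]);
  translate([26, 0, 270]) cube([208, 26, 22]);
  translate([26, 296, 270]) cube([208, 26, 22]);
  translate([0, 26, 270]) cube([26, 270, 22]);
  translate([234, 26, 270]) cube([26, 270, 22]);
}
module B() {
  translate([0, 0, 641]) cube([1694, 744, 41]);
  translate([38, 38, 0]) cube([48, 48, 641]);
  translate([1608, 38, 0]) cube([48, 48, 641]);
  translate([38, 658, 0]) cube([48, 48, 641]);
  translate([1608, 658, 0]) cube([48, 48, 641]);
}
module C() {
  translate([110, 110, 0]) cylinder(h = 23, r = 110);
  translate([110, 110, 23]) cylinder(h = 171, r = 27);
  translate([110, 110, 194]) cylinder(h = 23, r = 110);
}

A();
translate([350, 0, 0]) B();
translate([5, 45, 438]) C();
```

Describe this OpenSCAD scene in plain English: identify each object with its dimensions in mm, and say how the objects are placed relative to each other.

A is a four-legged stool. The seat is 260×322 mm, 22 mm thick, top at z = 438 mm. It stands on four square legs, each 26×26 mm in cross-section, from z = 0 to the seat underside, each flush with a corner of the seat. Four stretchers, 26 mm wide and 22 mm tall, connect adjacent legs with their undersides at z = 270 mm, each running between the inner faces of the legs it joins and aligned with the legs' outer faces on the other axis.

B is a table: top 1694 mm (x) × 744 mm (y), 41 mm thick, upper face at z = 682 mm, on four 48×48 mm square legs, each inset 38 mm from the nearest pair of top edges, running from z = 0 to the bottom of the top.

C is a spool: two coaxial disc flanges of radius 110 mm and thickness 23 mm, joined by a core cylinder of radius 27 mm and height 171 mm. The lower flange rests on z = 0 and the three cylinders share a vertical axis.

The table is on the floor beside the stool on its +x side. The spool is on top of the stool.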